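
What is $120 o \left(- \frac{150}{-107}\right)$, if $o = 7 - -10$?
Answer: $\frac{306000}{107} \approx 2859.8$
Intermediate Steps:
$o = 17$ ($o = 7 + 10 = 17$)
$120 o \left(- \frac{150}{-107}\right) = 120 \cdot 17 \left(- \frac{150}{-107}\right) = 2040 \left(\left(-150\right) \left(- \frac{1}{107}\right)\right) = 2040 \cdot \frac{150}{107} = \frac{306000}{107}$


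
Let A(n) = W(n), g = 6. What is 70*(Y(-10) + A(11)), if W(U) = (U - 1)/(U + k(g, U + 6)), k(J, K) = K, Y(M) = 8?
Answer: 585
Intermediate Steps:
W(U) = (-1 + U)/(6 + 2*U) (W(U) = (U - 1)/(U + (U + 6)) = (-1 + U)/(U + (6 + U)) = (-1 + U)/(6 + 2*U))
A(n) = (-1 + n)/(2*(3 + n))
70*(Y(-10) + A(11)) = 70*(8 + (-1 + 11)/(2*(3 + 11))) = 70*(8 + (½)*10/14) = 70*(8 + (½)*(1/14)*10) = 70*(8 + 5/14) = 70*(117/14) = 585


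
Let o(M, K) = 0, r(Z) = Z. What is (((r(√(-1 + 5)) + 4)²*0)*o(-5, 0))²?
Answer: 0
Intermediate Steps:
(((r(√(-1 + 5)) + 4)²*0)*o(-5, 0))² = (((√(-1 + 5) + 4)²*0)*0)² = (((√4 + 4)²*0)*0)² = (((2 + 4)²*0)*0)² = ((6²*0)*0)² = ((36*0)*0)² = (0*0)² = 0² = 0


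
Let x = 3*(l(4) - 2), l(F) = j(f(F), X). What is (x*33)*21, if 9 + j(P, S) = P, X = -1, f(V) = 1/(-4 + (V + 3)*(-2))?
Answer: -45969/2 ≈ -22985.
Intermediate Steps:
f(V) = 1/(-10 - 2*V) (f(V) = 1/(-4 + (3 + V)*(-2)) = 1/(-4 + (-6 - 2*V)) = 1/(-10 - 2*V))
j(P, S) = -9 + P
l(F) = -9 - 1/(10 + 2*F)
x = -199/6 (x = 3*((-91 - 18*4)/(2*(5 + 4)) - 2) = 3*((½)*(-91 - 72)/9 - 2) = 3*((½)*(⅑)*(-163) - 2) = 3*(-163/18 - 2) = 3*(-199/18) = -199/6 ≈ -33.167)
(x*33)*21 = -199/6*33*21 = -2189/2*21 = -45969/2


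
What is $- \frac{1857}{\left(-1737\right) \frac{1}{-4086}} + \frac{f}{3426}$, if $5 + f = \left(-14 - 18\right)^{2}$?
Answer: $- \frac{2888188561}{661218} \approx -4368.0$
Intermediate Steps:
$f = 1019$ ($f = -5 + \left(-14 - 18\right)^{2} = -5 + \left(-32\right)^{2} = -5 + 1024 = 1019$)
$- \frac{1857}{\left(-1737\right) \frac{1}{-4086}} + \frac{f}{3426} = - \frac{1857}{\left(-1737\right) \frac{1}{-4086}} + \frac{1019}{3426} = - \frac{1857}{\left(-1737\right) \left(- \frac{1}{4086}\right)} + 1019 \cdot \frac{1}{3426} = - \frac{1857}{\frac{193}{454}} + \frac{1019}{3426} = \left(-1857\right) \frac{454}{193} + \frac{1019}{3426} = - \frac{843078}{193} + \frac{1019}{3426} = - \frac{2888188561}{661218}$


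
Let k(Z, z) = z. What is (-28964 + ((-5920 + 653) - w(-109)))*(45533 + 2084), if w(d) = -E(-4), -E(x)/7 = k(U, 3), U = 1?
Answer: -1630977484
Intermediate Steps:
E(x) = -21 (E(x) = -7*3 = -21)
w(d) = 21 (w(d) = -1*(-21) = 21)
(-28964 + ((-5920 + 653) - w(-109)))*(45533 + 2084) = (-28964 + ((-5920 + 653) - 1*21))*(45533 + 2084) = (-28964 + (-5267 - 21))*47617 = (-28964 - 5288)*47617 = -34252*47617 = -1630977484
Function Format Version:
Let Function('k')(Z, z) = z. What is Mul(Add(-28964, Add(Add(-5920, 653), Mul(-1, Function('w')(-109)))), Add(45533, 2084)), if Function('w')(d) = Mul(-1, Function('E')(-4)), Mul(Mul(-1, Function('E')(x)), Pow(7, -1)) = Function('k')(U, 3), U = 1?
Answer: -1630977484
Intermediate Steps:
Function('E')(x) = -21 (Function('E')(x) = Mul(-7, 3) = -21)
Function('w')(d) = 21 (Function('w')(d) = Mul(-1, -21) = 21)
Mul(Add(-28964, Add(Add(-5920, 653), Mul(-1, Function('w')(-109)))), Add(45533, 2084)) = Mul(Add(-28964, Add(Add(-5920, 653), Mul(-1, 21))), Add(45533, 2084)) = Mul(Add(-28964, Add(-5267, -21)), 47617) = Mul(Add(-28964, -5288), 47617) = Mul(-34252, 47617) = -1630977484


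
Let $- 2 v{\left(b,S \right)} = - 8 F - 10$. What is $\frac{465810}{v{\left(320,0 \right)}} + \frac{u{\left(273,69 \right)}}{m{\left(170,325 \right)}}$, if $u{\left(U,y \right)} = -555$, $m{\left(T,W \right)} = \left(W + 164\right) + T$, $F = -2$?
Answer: $- \frac{102323485}{659} \approx -1.5527 \cdot 10^{5}$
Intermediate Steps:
$m{\left(T,W \right)} = 164 + T + W$ ($m{\left(T,W \right)} = \left(164 + W\right) + T = 164 + T + W$)
$v{\left(b,S \right)} = -3$ ($v{\left(b,S \right)} = - \frac{\left(-8\right) \left(-2\right) - 10}{2} = - \frac{16 - 10}{2} = \left(- \frac{1}{2}\right) 6 = -3$)
$\frac{465810}{v{\left(320,0 \right)}} + \frac{u{\left(273,69 \right)}}{m{\left(170,325 \right)}} = \frac{465810}{-3} - \frac{555}{164 + 170 + 325} = 465810 \left(- \frac{1}{3}\right) - \frac{555}{659} = -155270 - \frac{555}{659} = - \frac{102323485}{659}$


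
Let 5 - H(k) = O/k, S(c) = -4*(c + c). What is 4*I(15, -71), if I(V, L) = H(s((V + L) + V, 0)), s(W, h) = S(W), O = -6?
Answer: 823/41 ≈ 20.073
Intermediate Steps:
S(c) = -8*c
s(W, h) = -8*W
H(k) = 5 + 6/k (H(k) = 5 - (-6)/k = 5 + 6/k)
I(V, L) = 5 + 6/(-16*V - 8*L) (I(V, L) = 5 + 6/((-8*((V + L) + V))) = 5 + 6/((-8*((L + V) + V))) = 5 + 6/((-8*(L + 2*V))) = 5 + 6/(-16*V - 8*L))
4*I(15, -71) = 4*((-3 + 20*(-71) + 40*15)/(4*(-71 + 2*15))) = 4*((-3 - 1420 + 600)/(4*(-71 + 30))) = 4*((¼)*(-823)/(-41)) = 4*((¼)*(-1/41)*(-823)) = 4*(823/164) = 823/41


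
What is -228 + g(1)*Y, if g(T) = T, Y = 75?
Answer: -153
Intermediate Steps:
-228 + g(1)*Y = -228 + 1*75 = -228 + 75 = -153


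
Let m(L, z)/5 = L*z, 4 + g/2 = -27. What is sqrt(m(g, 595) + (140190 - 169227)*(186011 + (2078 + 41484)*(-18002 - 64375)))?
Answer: sqrt(104194072714481) ≈ 1.0208e+7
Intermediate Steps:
g = -62 (g = -8 + 2*(-27) = -8 - 54 = -62)
m(L, z) = 5*L*z (m(L, z) = 5*(L*z) = 5*L*z)
sqrt(m(g, 595) + (140190 - 169227)*(186011 + (2078 + 41484)*(-18002 - 64375))) = sqrt(5*(-62)*595 + (140190 - 169227)*(186011 + (2078 + 41484)*(-18002 - 64375))) = sqrt(-184450 - 29037*(186011 + 43562*(-82377))) = sqrt(-184450 - 29037*(186011 - 3588506874)) = sqrt(-184450 - 29037*(-3588320863)) = sqrt(-184450 + 104194072898931) = sqrt(104194072714481)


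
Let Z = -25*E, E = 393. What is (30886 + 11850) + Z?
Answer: 32911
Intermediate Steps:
Z = -9825 (Z = -25*393 = -9825)
(30886 + 11850) + Z = (30886 + 11850) - 9825 = 42736 - 9825 = 32911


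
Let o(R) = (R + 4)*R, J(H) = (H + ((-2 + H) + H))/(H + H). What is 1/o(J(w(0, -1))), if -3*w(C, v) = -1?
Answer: -4/15 ≈ -0.26667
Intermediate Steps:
w(C, v) = ⅓ (w(C, v) = -⅓*(-1) = ⅓)
J(H) = (-2 + 3*H)/(2*H) (J(H) = (H + (-2 + 2*H))/((2*H)) = (-2 + 3*H)*(1/(2*H)) = (-2 + 3*H)/(2*H))
o(R) = R*(4 + R) (o(R) = (4 + R)*R = R*(4 + R))
1/o(J(w(0, -1))) = 1/((3/2 - 1/⅓)*(4 + (3/2 - 1/⅓))) = 1/((3/2 - 1*3)*(4 + (3/2 - 1*3))) = 1/((3/2 - 3)*(4 + (3/2 - 3))) = 1/(-3*(4 - 3/2)/2) = 1/(-3/2*5/2) = 1/(-15/4) = -4/15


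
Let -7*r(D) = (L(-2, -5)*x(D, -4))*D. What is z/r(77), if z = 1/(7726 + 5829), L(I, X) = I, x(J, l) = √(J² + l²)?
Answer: √5945/1772858450 ≈ 4.3491e-8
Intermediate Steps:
r(D) = 2*D*√(16 + D²)/7 (r(D) = -(-2*√(D² + (-4)²))*D/7 = -(-2*√(D² + 16))*D/7 = -(-2*√(16 + D²))*D/7 = -(-2)*D*√(16 + D²)/7 = 2*D*√(16 + D²)/7)
z = 1/13555 ≈ 7.3774e-5
z/r(77) = 1/(13555*(((2/7)*77*√(16 + 77²)))) = 1/(13555*(((2/7)*77*√(16 + 5929)))) = 1/(13555*(((2/7)*77*√5945))) = 1/(13555*((22*√5945))) = (√5945/130790)/13555 = √5945/1772858450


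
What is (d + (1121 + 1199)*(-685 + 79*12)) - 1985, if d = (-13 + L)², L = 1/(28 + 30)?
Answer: 2046467709/3364 ≈ 6.0834e+5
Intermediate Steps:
L = 1/58 ≈ 0.017241
d = 567009/3364 (d = (-13 + 1/58)² = (-753/58)² = 567009/3364 ≈ 168.55)
(d + (1121 + 1199)*(-685 + 79*12)) - 1985 = (567009/3364 + (1121 + 1199)*(-685 + 79*12)) - 1985 = (567009/3364 + 2320*(-685 + 948)) - 1985 = (567009/3364 + 2320*263) - 1985 = (567009/3364 + 610160) - 1985 = 2053145249/3364 - 1985 = 2046467709/3364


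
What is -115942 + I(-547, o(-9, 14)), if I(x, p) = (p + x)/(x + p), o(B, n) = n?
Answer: -115941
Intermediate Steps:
I(x, p) = 1 (I(x, p) = (p + x)/(p + x) = 1)
-115942 + I(-547, o(-9, 14)) = -115942 + 1 = -115941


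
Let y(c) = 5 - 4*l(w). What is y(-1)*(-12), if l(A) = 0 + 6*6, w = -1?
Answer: 1668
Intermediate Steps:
l(A) = 36 (l(A) = 0 + 36 = 36)
y(c) = -139 (y(c) = 5 - 4*36 = 5 - 144 = -139)
y(-1)*(-12) = -139*(-12) = 1668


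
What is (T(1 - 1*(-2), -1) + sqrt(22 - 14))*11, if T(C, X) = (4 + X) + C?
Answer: 66 + 22*sqrt(2) ≈ 97.113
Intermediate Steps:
T(C, X) = 4 + C + X
(T(1 - 1*(-2), -1) + sqrt(22 - 14))*11 = ((4 + (1 - 1*(-2)) - 1) + sqrt(22 - 14))*11 = ((4 + (1 + 2) - 1) + sqrt(8))*11 = ((4 + 3 - 1) + 2*sqrt(2))*11 = (6 + 2*sqrt(2))*11 = 66 + 22*sqrt(2)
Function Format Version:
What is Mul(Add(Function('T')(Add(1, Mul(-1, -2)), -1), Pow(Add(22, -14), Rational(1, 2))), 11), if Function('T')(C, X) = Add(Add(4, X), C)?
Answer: Add(66, Mul(22, Pow(2, Rational(1, 2)))) ≈ 97.113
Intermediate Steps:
Function('T')(C, X) = Add(4, C, X)
Mul(Add(Function('T')(Add(1, Mul(-1, -2)), -1), Pow(Add(22, -14), Rational(1, 2))), 11) = Mul(Add(Add(4, Add(1, Mul(-1, -2)), -1), Pow(Add(22, -14), Rational(1, 2))), 11) = Mul(Add(Add(4, Add(1, 2), -1), Pow(8, Rational(1, 2))), 11) = Mul(Add(Add(4, 3, -1), Mul(2, Pow(2, Rational(1, 2)))), 11) = Mul(Add(6, Mul(2, Pow(2, Rational(1, 2)))), 11) = Add(66, Mul(22, Pow(2, Rational(1, 2))))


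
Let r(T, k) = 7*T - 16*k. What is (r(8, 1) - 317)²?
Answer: 76729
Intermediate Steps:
r(T, k) = -16*k + 7*T
(r(8, 1) - 317)² = ((-16*1 + 7*8) - 317)² = ((-16 + 56) - 317)² = (40 - 317)² = (-277)² = 76729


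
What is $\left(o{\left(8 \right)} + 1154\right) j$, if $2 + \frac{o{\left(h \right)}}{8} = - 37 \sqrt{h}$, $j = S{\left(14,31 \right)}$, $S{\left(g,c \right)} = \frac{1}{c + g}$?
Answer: $\frac{1138}{45} - \frac{592 \sqrt{2}}{45} \approx 6.6841$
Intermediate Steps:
$j = \frac{1}{45}$ ($j = \frac{1}{31 + 14} = \frac{1}{45} \approx 0.022222$)
$o{\left(h \right)} = -16 - 296 \sqrt{h}$ ($o{\left(h \right)} = -16 + 8 \left(- 37 \sqrt{h}\right) = -16 - 296 \sqrt{h}$)
$\left(o{\left(8 \right)} + 1154\right) j = \left(\left(-16 - 296 \sqrt{8}\right) + 1154\right) \frac{1}{45} = \left(\left(-16 - 296 \cdot 2 \sqrt{2}\right) + 1154\right) \frac{1}{45} = \left(\left(-16 - 592 \sqrt{2}\right) + 1154\right) \frac{1}{45} = \left(1138 - 592 \sqrt{2}\right) \frac{1}{45} = \frac{1138}{45} - \frac{592 \sqrt{2}}{45}$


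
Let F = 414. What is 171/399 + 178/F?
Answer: 1244/1449 ≈ 0.85852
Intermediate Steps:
171/399 + 178/F = 171/399 + 178/414 = 171*(1/399) + 178*(1/414) = 3/7 + 89/207 = 1244/1449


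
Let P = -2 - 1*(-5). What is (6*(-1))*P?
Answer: -18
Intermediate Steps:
P = 3 (P = -2 + 5 = 3)
(6*(-1))*P = (6*(-1))*3 = -6*3 = -18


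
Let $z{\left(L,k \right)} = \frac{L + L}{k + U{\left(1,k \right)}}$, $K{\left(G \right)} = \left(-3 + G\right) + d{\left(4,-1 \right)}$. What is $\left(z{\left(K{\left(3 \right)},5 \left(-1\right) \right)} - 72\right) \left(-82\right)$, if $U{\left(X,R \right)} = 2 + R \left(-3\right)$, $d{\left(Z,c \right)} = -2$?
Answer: $\frac{17794}{3} \approx 5931.3$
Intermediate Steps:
$U{\left(X,R \right)} = 2 - 3 R$
$K{\left(G \right)} = -5 + G$ ($K{\left(G \right)} = \left(-3 + G\right) - 2 = -5 + G$)
$z{\left(L,k \right)} = \frac{2 L}{2 - 2 k}$ ($z{\left(L,k \right)} = \frac{L + L}{k - \left(-2 + 3 k\right)} = \frac{2 L}{2 - 2 k}$)
$\left(z{\left(K{\left(3 \right)},5 \left(-1\right) \right)} - 72\right) \left(-82\right) = \left(- \frac{-5 + 3}{-1 + 5 \left(-1\right)} - 72\right) \left(-82\right) = \left(\left(-1\right) \left(-2\right) \frac{1}{-1 - 5} - 72\right) \left(-82\right) = \left(\left(-1\right) \left(-2\right) \frac{1}{-6} - 72\right) \left(-82\right) = \left(\left(-1\right) \left(-2\right) \left(- \frac{1}{6}\right) - 72\right) \left(-82\right) = \left(- \frac{1}{3} - 72\right) \left(-82\right) = \left(- \frac{217}{3}\right) \left(-82\right) = \frac{17794}{3}$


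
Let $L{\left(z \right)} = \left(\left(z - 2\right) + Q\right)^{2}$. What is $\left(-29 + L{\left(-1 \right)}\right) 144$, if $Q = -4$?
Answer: $2880$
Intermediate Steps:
$L{\left(z \right)} = \left(-6 + z\right)^{2}$ ($L{\left(z \right)} = \left(\left(z - 2\right) - 4\right)^{2} = \left(\left(-2 + z\right) - 4\right)^{2} = \left(-6 + z\right)^{2}$)
$\left(-29 + L{\left(-1 \right)}\right) 144 = \left(-29 + \left(-6 - 1\right)^{2}\right) 144 = \left(-29 + \left(-7\right)^{2}\right) 144 = \left(-29 + 49\right) 144 = 20 \cdot 144 = 2880$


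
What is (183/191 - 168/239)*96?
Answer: 1118304/45649 ≈ 24.498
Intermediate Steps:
(183/191 - 168/239)*96 = (11649/45649)*96 = 1118304/45649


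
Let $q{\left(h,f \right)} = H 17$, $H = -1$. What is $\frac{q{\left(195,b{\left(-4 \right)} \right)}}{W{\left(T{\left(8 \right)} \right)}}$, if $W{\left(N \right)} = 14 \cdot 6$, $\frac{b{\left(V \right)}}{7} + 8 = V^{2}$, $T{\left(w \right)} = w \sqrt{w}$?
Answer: $- \frac{17}{84} \approx -0.20238$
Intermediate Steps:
$T{\left(w \right)} = w^{\frac{3}{2}}$
$b{\left(V \right)} = -56 + 7 V^{2}$
$q{\left(h,f \right)} = -17$ ($q{\left(h,f \right)} = \left(-1\right) 17 = -17$)
$W{\left(N \right)} = 84$
$\frac{q{\left(195,b{\left(-4 \right)} \right)}}{W{\left(T{\left(8 \right)} \right)}} = - \frac{17}{84}$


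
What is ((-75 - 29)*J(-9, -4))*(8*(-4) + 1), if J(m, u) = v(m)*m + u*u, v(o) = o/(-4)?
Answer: -13702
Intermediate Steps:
v(o) = -o/4 (v(o) = o*(-1/4) = -o/4)
J(m, u) = u**2 - m**2/4 (J(m, u) = (-m/4)*m + u*u = -m**2/4 + u**2 = u**2 - m**2/4)
((-75 - 29)*J(-9, -4))*(8*(-4) + 1) = ((-75 - 29)*((-4)**2 - 1/4*(-9)**2))*(8*(-4) + 1) = (-104*(16 - 1/4*81))*(-32 + 1) = -104*(16 - 81/4)*(-31) = -104*(-17/4)*(-31) = 442*(-31) = -13702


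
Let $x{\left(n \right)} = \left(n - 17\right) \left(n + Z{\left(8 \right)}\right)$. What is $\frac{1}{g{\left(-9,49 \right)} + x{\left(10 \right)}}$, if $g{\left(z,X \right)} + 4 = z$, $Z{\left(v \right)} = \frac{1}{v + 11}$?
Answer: $- \frac{19}{1584} \approx -0.011995$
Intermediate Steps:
$Z{\left(v \right)} = \frac{1}{11 + v}$
$g{\left(z,X \right)} = -4 + z$
$x{\left(n \right)} = \left(-17 + n\right) \left(\frac{1}{19} + n\right)$ ($x{\left(n \right)} = \left(n - 17\right) \left(n + \frac{1}{11 + 8}\right) = \left(-17 + n\right) \left(n + \frac{1}{19}\right) = \left(-17 + n\right) \left(\frac{1}{19} + n\right)$)
$\frac{1}{g{\left(-9,49 \right)} + x{\left(10 \right)}} = \frac{1}{\left(-4 - 9\right) - \left(\frac{3237}{19} - 100\right)} = \frac{1}{-13 - \frac{1337}{19}} = \frac{1}{- \frac{1584}{19}} = - \frac{19}{1584}$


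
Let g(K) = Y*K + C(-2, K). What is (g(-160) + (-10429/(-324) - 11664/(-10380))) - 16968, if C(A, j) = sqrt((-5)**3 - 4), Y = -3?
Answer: -4611590867/280260 + I*sqrt(129) ≈ -16455.0 + 11.358*I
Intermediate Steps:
C(A, j) = I*sqrt(129) (C(A, j) = sqrt(-125 - 4) = sqrt(-129) = I*sqrt(129))
g(K) = -3*K + I*sqrt(129)
(g(-160) + (-10429/(-324) - 11664/(-10380))) - 16968 = ((-3*(-160) + I*sqrt(129)) + (-10429/(-324) - 11664/(-10380))) - 16968 = ((480 + I*sqrt(129)) + (-10429*(-1/324) - 11664*(-1/10380))) - 16968 = ((480 + I*sqrt(129)) + (10429/324 + 972/865)) - 16968 = ((480 + I*sqrt(129)) + 9336013/280260) - 16968 = (143860813/280260 + I*sqrt(129)) - 16968 = -4611590867/280260 + I*sqrt(129)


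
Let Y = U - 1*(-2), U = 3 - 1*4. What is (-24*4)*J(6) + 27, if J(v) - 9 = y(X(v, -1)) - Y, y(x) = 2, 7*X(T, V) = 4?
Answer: -933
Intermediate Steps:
X(T, V) = 4/7 (X(T, V) = (1/7)*4 = 4/7)
U = -1 (U = 3 - 4 = -1)
Y = 1 (Y = -1 - 1*(-2) = -1 + 2 = 1)
J(v) = 10 (J(v) = 9 + (2 - 1*1) = 9 + (2 - 1) = 9 + 1 = 10)
(-24*4)*J(6) + 27 = -24*4*10 + 27 = -96*10 + 27 = -960 + 27 = -933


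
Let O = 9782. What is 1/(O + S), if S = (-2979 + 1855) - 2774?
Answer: 1/5884 ≈ 0.00016995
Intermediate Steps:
S = -3898 (S = -1124 - 2774 = -3898)
1/(O + S) = 1/(9782 - 3898) = 1/5884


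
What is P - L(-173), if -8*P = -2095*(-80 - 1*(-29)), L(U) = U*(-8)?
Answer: -117917/8 ≈ -14740.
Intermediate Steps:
L(U) = -8*U
P = -106845/8 (P = -(-2095)*(-80 - 1*(-29))/8 = -(-2095)*(-80 + 29)/8 = -(-2095)*(-51)/8 = -1/8*106845 = -106845/8 ≈ -13356.)
P - L(-173) = -106845/8 - (-8)*(-173) = -106845/8 - 1*1384 = -106845/8 - 1384 = -117917/8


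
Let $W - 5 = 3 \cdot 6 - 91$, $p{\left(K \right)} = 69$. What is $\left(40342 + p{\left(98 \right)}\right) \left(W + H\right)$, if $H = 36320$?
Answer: $1464979572$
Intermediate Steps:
$W = -68$ ($W = 5 + \left(3 \cdot 6 - 91\right) = 5 + \left(18 - 91\right) = 5 - 73 = -68$)
$\left(40342 + p{\left(98 \right)}\right) \left(W + H\right) = \left(40342 + 69\right) \left(-68 + 36320\right) = 40411 \cdot 36252 = 1464979572$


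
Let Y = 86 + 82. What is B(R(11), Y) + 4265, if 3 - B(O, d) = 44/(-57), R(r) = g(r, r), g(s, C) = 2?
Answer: 243320/57 ≈ 4268.8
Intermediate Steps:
Y = 168
R(r) = 2
B(O, d) = 215/57 (B(O, d) = 3 - 44/(-57) = 3 - 44*(-1)/57 = 3 - 1*(-44/57) = 3 + 44/57 = 215/57)
B(R(11), Y) + 4265 = 215/57 + 4265 = 243320/57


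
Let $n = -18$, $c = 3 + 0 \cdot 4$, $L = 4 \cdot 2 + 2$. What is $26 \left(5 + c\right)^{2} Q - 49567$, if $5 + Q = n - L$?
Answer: $-104479$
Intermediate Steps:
$L = 10$ ($L = 8 + 2 = 10$)
$c = 3$ ($c = 3 + 0 = 3$)
$Q = -33$ ($Q = -5 - 28 = -33$)
$26 \left(5 + c\right)^{2} Q - 49567 = 26 \left(5 + 3\right)^{2} \left(-33\right) - 49567 = 26 \cdot 8^{2} \left(-33\right) - 49567 = 26 \cdot 64 \left(-33\right) - 49567 = 1664 \left(-33\right) - 49567 = -54912 - 49567 = -104479$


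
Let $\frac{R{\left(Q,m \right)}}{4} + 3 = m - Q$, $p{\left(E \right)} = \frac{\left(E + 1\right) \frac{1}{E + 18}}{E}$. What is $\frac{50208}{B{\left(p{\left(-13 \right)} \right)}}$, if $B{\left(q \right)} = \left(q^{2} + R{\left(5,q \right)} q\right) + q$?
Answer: $- \frac{3535480}{391} \approx -9042.1$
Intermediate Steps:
$p{\left(E \right)} = \frac{1 + E}{E \left(18 + E\right)}$ ($p{\left(E \right)} = \frac{\left(1 + E\right) \frac{1}{18 + E}}{E} = \frac{\frac{1}{18 + E} \left(1 + E\right)}{E} = \frac{1 + E}{E \left(18 + E\right)}$)
$R{\left(Q,m \right)} = -12 - 4 Q + 4 m$ ($R{\left(Q,m \right)} = -12 + 4 \left(m - Q\right) = -12 - \left(- 4 m + 4 Q\right) = -12 - 4 Q + 4 m$)
$B{\left(q \right)} = q + q^{2} + q \left(-32 + 4 q\right)$ ($B{\left(q \right)} = \left(q^{2} + \left(-12 - 20 + 4 q\right) q\right) + q = \left(q^{2} + \left(-32 + 4 q\right) q\right) + q = \left(q^{2} + q \left(-32 + 4 q\right)\right) + q = q + q^{2} + q \left(-32 + 4 q\right)$)
$\frac{50208}{B{\left(p{\left(-13 \right)} \right)}} = \frac{50208}{\frac{1 - 13}{\left(-13\right) \left(18 - 13\right)} \left(-31 + 5 \frac{1 - 13}{\left(-13\right) \left(18 - 13\right)}\right)} = \frac{50208}{\left(- \frac{1}{13}\right) \frac{1}{5} \left(-12\right) \left(-31 + 5 \left(\left(- \frac{1}{13}\right) \frac{1}{5} \left(-12\right)\right)\right)} = \frac{50208}{\frac{12}{65} \left(-31 + 5 \cdot \frac{12}{65}\right)} = \frac{50208}{\frac{12}{65} \left(-31 + \frac{12}{13}\right)} = \frac{50208}{\frac{12}{65} \left(- \frac{391}{13}\right)} = \frac{50208}{- \frac{4692}{845}} = 50208 \left(- \frac{845}{4692}\right) = - \frac{3535480}{391}$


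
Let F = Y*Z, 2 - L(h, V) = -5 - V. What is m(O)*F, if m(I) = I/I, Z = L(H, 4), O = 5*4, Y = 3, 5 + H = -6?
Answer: 33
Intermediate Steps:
H = -11 (H = -5 - 6 = -11)
L(h, V) = 7 + V (L(h, V) = 2 - (-5 - V) = 2 + (5 + V) = 7 + V)
O = 20
Z = 11 (Z = 7 + 4 = 11)
m(I) = 1
F = 33 (F = 3*11 = 33)
m(O)*F = 1*33 = 33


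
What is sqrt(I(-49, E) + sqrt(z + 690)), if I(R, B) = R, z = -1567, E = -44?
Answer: sqrt(-49 + I*sqrt(877)) ≈ 2.0315 + 7.2888*I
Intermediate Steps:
sqrt(I(-49, E) + sqrt(z + 690)) = sqrt(-49 + sqrt(-1567 + 690)) = sqrt(-49 + sqrt(-877)) = sqrt(-49 + I*sqrt(877))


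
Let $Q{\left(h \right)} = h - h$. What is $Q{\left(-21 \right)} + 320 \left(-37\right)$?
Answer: $-11840$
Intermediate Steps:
$Q{\left(h \right)} = 0$
$Q{\left(-21 \right)} + 320 \left(-37\right) = 0 + 320 \left(-37\right) = 0 - 11840 = -11840$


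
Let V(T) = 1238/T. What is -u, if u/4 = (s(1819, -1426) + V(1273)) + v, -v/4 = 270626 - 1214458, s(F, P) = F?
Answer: -19233237476/1273 ≈ -1.5109e+7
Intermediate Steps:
v = 3775328 (v = -4*(270626 - 1214458) = -4*(-943832) = 3775328)
u = 19233237476/1273 (u = 4*((1819 + 1238/1273) + 3775328) = 4*(2316825/1273 + 3775328) = 4*(4808309369/1273) = 19233237476/1273 ≈ 1.5109e+7)
-u = -1*19233237476/1273 = -19233237476/1273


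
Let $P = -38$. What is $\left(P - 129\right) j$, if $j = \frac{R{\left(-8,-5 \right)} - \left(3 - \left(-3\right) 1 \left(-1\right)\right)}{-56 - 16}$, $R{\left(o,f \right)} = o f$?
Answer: $\frac{835}{9} \approx 92.778$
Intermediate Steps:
$R{\left(o,f \right)} = f o$
$j = - \frac{5}{9}$ ($j = \frac{\left(-5\right) \left(-8\right) - \left(3 - \left(-3\right) 1 \left(-1\right)\right)}{-56 - 16} = \frac{40 - 0}{-72} = \left(40 + \left(3 - 3\right)\right) \left(- \frac{1}{72}\right) = \left(40 + 0\right) \left(- \frac{1}{72}\right) = 40 \left(- \frac{1}{72}\right) = - \frac{5}{9} \approx -0.55556$)
$\left(P - 129\right) j = \left(-38 - 129\right) \left(- \frac{5}{9}\right) = \left(-167\right) \left(- \frac{5}{9}\right) = \frac{835}{9}$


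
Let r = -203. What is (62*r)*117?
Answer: -1472562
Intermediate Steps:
(62*r)*117 = (62*(-203))*117 = -12586*117 = -1472562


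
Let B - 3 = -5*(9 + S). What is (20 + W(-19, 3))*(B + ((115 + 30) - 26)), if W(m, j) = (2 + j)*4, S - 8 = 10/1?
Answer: -520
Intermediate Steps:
S = 18 (S = 8 + 10/1 = 8 + 10*1 = 8 + 10 = 18)
B = -132 (B = 3 - 5*(9 + 18) = 3 - 5*27 = 3 - 135 = -132)
W(m, j) = 8 + 4*j
(20 + W(-19, 3))*(B + ((115 + 30) - 26)) = (20 + (8 + 4*3))*(-132 + ((115 + 30) - 26)) = (20 + (8 + 12))*(-132 + (145 - 26)) = (20 + 20)*(-132 + 119) = 40*(-13) = -520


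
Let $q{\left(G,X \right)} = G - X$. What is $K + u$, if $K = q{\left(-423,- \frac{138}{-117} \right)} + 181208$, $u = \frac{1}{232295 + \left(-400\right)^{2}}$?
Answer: $\frac{307322551766}{1699945} \approx 1.8078 \cdot 10^{5}$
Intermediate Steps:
$u = \frac{1}{392295}$ ($u = \frac{1}{232295 + 160000} = \frac{1}{392295} \approx 2.5491 \cdot 10^{-6}$)
$K = \frac{7050569}{39}$ ($K = \left(-423 - - \frac{138}{-117}\right) + 181208 = \left(-423 - \left(-138\right) \left(- \frac{1}{117}\right)\right) + 181208 = \left(-423 - \frac{46}{39}\right) + 181208 = - \frac{16543}{39} + 181208 = \frac{7050569}{39} \approx 1.8078 \cdot 10^{5}$)
$K + u = \frac{7050569}{39} + \frac{1}{392295} = \frac{307322551766}{1699945}$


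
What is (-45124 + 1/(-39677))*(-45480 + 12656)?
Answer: 5342508687816/3607 ≈ 1.4812e+9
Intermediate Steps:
(-45124 + 1/(-39677))*(-45480 + 12656) = (-45124 - 1/39677)*(-32824) = -1790384949/39677*(-32824) = 5342508687816/3607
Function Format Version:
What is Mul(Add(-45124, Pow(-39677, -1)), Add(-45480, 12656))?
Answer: Rational(5342508687816, 3607) ≈ 1.4812e+9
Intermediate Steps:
Mul(Add(-45124, Pow(-39677, -1)), Add(-45480, 12656)) = Mul(Add(-45124, Rational(-1, 39677)), -32824) = Mul(Rational(-1790384949, 39677), -32824) = Rational(5342508687816, 3607)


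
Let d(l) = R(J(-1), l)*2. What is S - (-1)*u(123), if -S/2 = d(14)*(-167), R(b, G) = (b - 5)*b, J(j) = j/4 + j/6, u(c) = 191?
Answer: 61151/36 ≈ 1698.6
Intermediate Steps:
J(j) = 5*j/12 (J(j) = j*(¼) + j*(⅙) = j/4 + j/6 = 5*j/12)
R(b, G) = b*(-5 + b) (R(b, G) = (-5 + b)*b = b*(-5 + b))
d(l) = 325/72 (d(l) = (((5/12)*(-1))*(-5 + (5/12)*(-1)))*2 = -5*(-5 - 5/12)/12*2 = -5/12*(-65/12)*2 = (325/144)*2 = 325/72)
S = 54275/36 (S = -325*(-167)/36 = -2*(-54275/72) = 54275/36 ≈ 1507.6)
S - (-1)*u(123) = 54275/36 - (-1)*191 = 54275/36 - 1*(-191) = 54275/36 + 191 = 61151/36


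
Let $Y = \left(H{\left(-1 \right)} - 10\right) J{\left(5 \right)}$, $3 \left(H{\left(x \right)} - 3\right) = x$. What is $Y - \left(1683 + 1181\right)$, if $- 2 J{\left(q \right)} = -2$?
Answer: $- \frac{8614}{3} \approx -2871.3$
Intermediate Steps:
$H{\left(x \right)} = 3 + \frac{x}{3}$
$J{\left(q \right)} = 1$ ($J{\left(q \right)} = \left(- \frac{1}{2}\right) \left(-2\right) = 1$)
$Y = - \frac{22}{3}$ ($Y = \left(\left(3 + \frac{1}{3} \left(-1\right)\right) - 10\right) 1 = \left(\left(3 - \frac{1}{3}\right) - 10\right) 1 = \left(\frac{8}{3} - 10\right) 1 = \left(- \frac{22}{3}\right) 1 = - \frac{22}{3} \approx -7.3333$)
$Y - \left(1683 + 1181\right) = - \frac{22}{3} - \left(1683 + 1181\right) = - \frac{22}{3} - 2864 = - \frac{8614}{3}$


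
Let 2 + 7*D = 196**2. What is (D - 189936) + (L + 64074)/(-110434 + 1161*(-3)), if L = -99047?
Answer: -147082322735/797419 ≈ -1.8445e+5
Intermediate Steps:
D = 38414/7 (D = -2/7 + (1/7)*196**2 = -2/7 + (1/7)*38416 = -2/7 + 5488 = 38414/7 ≈ 5487.7)
(D - 189936) + (L + 64074)/(-110434 + 1161*(-3)) = (38414/7 - 189936) + (-99047 + 64074)/(-110434 + 1161*(-3)) = -1291138/7 - 34973/(-110434 - 3483) = -1291138/7 - 34973/(-113917) = -1291138/7 - 34973*(-1/113917) = -1291138/7 + 34973/113917 = -147082322735/797419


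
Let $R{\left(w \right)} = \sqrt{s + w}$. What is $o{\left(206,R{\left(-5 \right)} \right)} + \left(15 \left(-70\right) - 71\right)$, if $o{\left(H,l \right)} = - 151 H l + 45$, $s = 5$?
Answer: $-1076$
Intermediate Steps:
$R{\left(w \right)} = \sqrt{5 + w}$
$o{\left(H,l \right)} = 45 - 151 H l$ ($o{\left(H,l \right)} = - 151 H l + 45 = 45 - 151 H l$)
$o{\left(206,R{\left(-5 \right)} \right)} + \left(15 \left(-70\right) - 71\right) = \left(45 - 31106 \sqrt{5 - 5}\right) + \left(15 \left(-70\right) - 71\right) = \left(45 - 31106 \sqrt{0}\right) - 1121 = \left(45 - 31106 \cdot 0\right) - 1121 = \left(45 + 0\right) - 1121 = 45 - 1121 = -1076$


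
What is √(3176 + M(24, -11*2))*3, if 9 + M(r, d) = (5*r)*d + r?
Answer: 3*√551 ≈ 70.420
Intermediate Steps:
M(r, d) = -9 + r + 5*d*r (M(r, d) = -9 + ((5*r)*d + r) = -9 + (5*d*r + r) = -9 + (r + 5*d*r) = -9 + r + 5*d*r)
√(3176 + M(24, -11*2))*3 = √(3176 + (-9 + 24 + 5*(-11*2)*24))*3 = √(3176 + (-9 + 24 + 5*(-22)*24))*3 = √(3176 + (-9 + 24 - 2640))*3 = √(3176 - 2625)*3 = √551*3 = 3*√551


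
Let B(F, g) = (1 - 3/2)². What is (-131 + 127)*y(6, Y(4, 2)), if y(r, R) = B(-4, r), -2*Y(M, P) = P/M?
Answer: -1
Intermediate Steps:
Y(M, P) = -P/(2*M)
B(F, g) = ¼ (B(F, g) = (1 - 3*½)² = (1 - 3/2)² = (-½)² = ¼)
y(r, R) = ¼
(-131 + 127)*y(6, Y(4, 2)) = (-131 + 127)*(¼) = -4*¼ = -1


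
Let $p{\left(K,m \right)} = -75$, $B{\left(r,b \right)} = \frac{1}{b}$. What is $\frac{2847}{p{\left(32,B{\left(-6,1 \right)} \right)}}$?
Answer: $- \frac{949}{25} \approx -37.96$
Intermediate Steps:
$\frac{2847}{p{\left(32,B{\left(-6,1 \right)} \right)}} = \frac{2847}{-75} = 2847 \left(- \frac{1}{75}\right) = - \frac{949}{25}$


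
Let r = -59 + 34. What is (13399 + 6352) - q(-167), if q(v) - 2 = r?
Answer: 19774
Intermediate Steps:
r = -25
q(v) = -23 (q(v) = 2 - 25 = -23)
(13399 + 6352) - q(-167) = (13399 + 6352) - 1*(-23) = 19751 + 23 = 19774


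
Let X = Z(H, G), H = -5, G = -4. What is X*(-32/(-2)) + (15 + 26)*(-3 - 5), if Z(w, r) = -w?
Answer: -248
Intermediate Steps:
X = 5 (X = -1*(-5) = 5)
X*(-32/(-2)) + (15 + 26)*(-3 - 5) = 5*(-32/(-2)) + (15 + 26)*(-3 - 5) = 5*(-32*(-1/2)) + 41*(-8) = 5*16 - 328 = 80 - 328 = -248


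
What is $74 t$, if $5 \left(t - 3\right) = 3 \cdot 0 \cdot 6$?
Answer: $222$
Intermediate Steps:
$t = 3$ ($t = 3 + \frac{3 \cdot 0 \cdot 6}{5} = 3 + \frac{0 \cdot 6}{5} = 3 + \frac{1}{5} \cdot 0 = 3 + 0 = 3$)
$74 t = 74 \cdot 3 = 222$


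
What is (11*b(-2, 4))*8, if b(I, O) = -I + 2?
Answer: 352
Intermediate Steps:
b(I, O) = 2 - I
(11*b(-2, 4))*8 = (11*(2 - 1*(-2)))*8 = (11*(2 + 2))*8 = (11*4)*8 = 44*8 = 352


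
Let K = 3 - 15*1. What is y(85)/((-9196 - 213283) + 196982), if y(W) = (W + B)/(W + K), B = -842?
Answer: 757/1861281 ≈ 0.00040671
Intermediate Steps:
K = -12 (K = 3 - 15 = -12)
y(W) = (-842 + W)/(-12 + W) (y(W) = (W - 842)/(W - 12) = (-842 + W)/(-12 + W))
y(85)/((-9196 - 213283) + 196982) = ((-842 + 85)/(-12 + 85))/((-9196 - 213283) + 196982) = (-757/73)/(-222479 + 196982) = ((1/73)*(-757))/(-25497) = -757/73*(-1/25497) = 757/1861281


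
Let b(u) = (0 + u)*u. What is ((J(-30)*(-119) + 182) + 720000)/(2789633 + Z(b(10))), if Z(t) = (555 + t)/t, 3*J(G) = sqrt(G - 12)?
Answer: 14403640/55792791 - 2380*I*sqrt(42)/167378373 ≈ 0.25816 - 9.2151e-5*I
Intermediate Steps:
J(G) = sqrt(-12 + G)/3 (J(G) = sqrt(G - 12)/3 = sqrt(-12 + G)/3)
b(u) = u**2 (b(u) = u*u = u**2)
Z(t) = (555 + t)/t
((J(-30)*(-119) + 182) + 720000)/(2789633 + Z(b(10))) = (((sqrt(-12 - 30)/3)*(-119) + 182) + 720000)/(2789633 + (555 + 10**2)/(10**2)) = (((sqrt(-42)/3)*(-119) + 182) + 720000)/(2789633 + (555 + 100)/100) = ((((I*sqrt(42))/3)*(-119) + 182) + 720000)/(2789633 + (1/100)*655) = (((I*sqrt(42)/3)*(-119) + 182) + 720000)/(2789633 + 131/20) = ((-119*I*sqrt(42)/3 + 182) + 720000)/(55792791/20) = ((182 - 119*I*sqrt(42)/3) + 720000)*(20/55792791) = (720182 - 119*I*sqrt(42)/3)*(20/55792791) = 14403640/55792791 - 2380*I*sqrt(42)/167378373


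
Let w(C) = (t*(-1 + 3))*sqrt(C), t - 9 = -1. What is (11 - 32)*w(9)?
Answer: -1008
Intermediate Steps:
t = 8 (t = 9 - 1 = 8)
w(C) = 16*sqrt(C) (w(C) = (8*(-1 + 3))*sqrt(C) = (8*2)*sqrt(C) = 16*sqrt(C))
(11 - 32)*w(9) = (11 - 32)*(16*sqrt(9)) = -336*3 = -21*48 = -1008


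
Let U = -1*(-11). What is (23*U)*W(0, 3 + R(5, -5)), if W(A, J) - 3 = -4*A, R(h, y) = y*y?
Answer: 759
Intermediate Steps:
R(h, y) = y²
W(A, J) = 3 - 4*A
U = 11
(23*U)*W(0, 3 + R(5, -5)) = (23*11)*(3 - 4*0) = 253*(3 + 0) = 253*3 = 759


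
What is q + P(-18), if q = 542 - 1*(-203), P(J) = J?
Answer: 727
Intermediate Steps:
q = 745 (q = 542 + 203 = 745)
q + P(-18) = 745 - 18 = 727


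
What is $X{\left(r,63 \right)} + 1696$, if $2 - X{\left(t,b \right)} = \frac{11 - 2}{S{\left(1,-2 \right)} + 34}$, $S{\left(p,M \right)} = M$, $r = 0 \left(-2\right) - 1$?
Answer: $\frac{54327}{32} \approx 1697.7$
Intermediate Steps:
$r = -1$ ($r = 0 - 1 = -1$)
$X{\left(t,b \right)} = \frac{55}{32}$ ($X{\left(t,b \right)} = 2 - \frac{11 - 2}{-2 + 34} = 2 - \frac{9}{32} = \frac{55}{32}$)
$X{\left(r,63 \right)} + 1696 = \frac{55}{32} + 1696 = \frac{54327}{32}$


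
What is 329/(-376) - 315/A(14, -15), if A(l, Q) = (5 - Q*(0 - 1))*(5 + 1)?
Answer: 35/8 ≈ 4.3750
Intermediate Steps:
A(l, Q) = 30 + 6*Q (A(l, Q) = (5 - Q*(-1))*6 = (5 - (-1)*Q)*6 = (5 + Q)*6 = 30 + 6*Q)
329/(-376) - 315/A(14, -15) = 329/(-376) - 315/(30 + 6*(-15)) = 329*(-1/376) - 315/(30 - 90) = -7/8 - 315/(-60) = -7/8 - 315*(-1/60) = -7/8 + 21/4 = 35/8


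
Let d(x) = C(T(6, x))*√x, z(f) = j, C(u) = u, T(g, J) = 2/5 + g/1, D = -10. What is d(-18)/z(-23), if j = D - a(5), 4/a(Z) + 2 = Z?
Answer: -144*I*√2/85 ≈ -2.3958*I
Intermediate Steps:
a(Z) = 4/(-2 + Z)
T(g, J) = ⅖ + g (T(g, J) = 2*(⅕) + g*1 = ⅖ + g)
j = -34/3 (j = -10 - 4/(-2 + 5) = -10 - 4/3 = -34/3 ≈ -11.333)
z(f) = -34/3
d(x) = 32*√x/5 (d(x) = (⅖ + 6)*√x = 32*√x/5)
d(-18)/z(-23) = (32*√(-18)/5)/(-34/3) = (32*(3*I*√2)/5)*(-3/34) = (96*I*√2/5)*(-3/34) = -144*I*√2/85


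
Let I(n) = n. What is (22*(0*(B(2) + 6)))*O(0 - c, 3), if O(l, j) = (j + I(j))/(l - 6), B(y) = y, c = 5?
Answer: 0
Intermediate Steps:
O(l, j) = 2*j/(-6 + l) (O(l, j) = (j + j)/(l - 6) = (2*j)/(-6 + l) = 2*j/(-6 + l))
(22*(0*(B(2) + 6)))*O(0 - c, 3) = (22*(0*(2 + 6)))*(2*3/(-6 + (0 - 1*5))) = (22*(0*8))*(2*3/(-6 + (0 - 5))) = (22*0)*(2*3/(-6 - 5)) = 0*(2*3/(-11)) = 0*(2*3*(-1/11)) = 0*(-6/11) = 0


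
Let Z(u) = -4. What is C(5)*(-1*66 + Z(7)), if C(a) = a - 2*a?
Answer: 350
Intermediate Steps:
C(a) = -a
C(5)*(-1*66 + Z(7)) = (-1*5)*(-1*66 - 4) = -5*(-66 - 4) = -5*(-70) = 350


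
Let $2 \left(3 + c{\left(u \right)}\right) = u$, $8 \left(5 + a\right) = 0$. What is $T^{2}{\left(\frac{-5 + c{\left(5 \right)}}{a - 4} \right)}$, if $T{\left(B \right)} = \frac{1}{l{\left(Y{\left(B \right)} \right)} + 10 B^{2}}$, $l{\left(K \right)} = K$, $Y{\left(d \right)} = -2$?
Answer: $\frac{26244}{78961} \approx 0.33237$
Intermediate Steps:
$a = -5$ ($a = -5 + \frac{1}{8} \cdot 0 = -5 + 0 = -5$)
$c{\left(u \right)} = -3 + \frac{u}{2}$
$T{\left(B \right)} = \frac{1}{-2 + 10 B^{2}}$
$T^{2}{\left(\frac{-5 + c{\left(5 \right)}}{a - 4} \right)} = \left(\frac{1}{2 \left(-1 + 5 \left(\frac{-5 + \left(-3 + \frac{1}{2} \cdot 5\right)}{-5 - 4}\right)^{2}\right)}\right)^{2} = \left(\frac{1}{2 \left(-1 + 5 \left(\frac{-5 + \left(-3 + \frac{5}{2}\right)}{-9}\right)^{2}\right)}\right)^{2} = \left(\frac{1}{2 \left(-1 + 5 \left(\left(-5 - \frac{1}{2}\right) \left(- \frac{1}{9}\right)\right)^{2}\right)}\right)^{2} = \left(\frac{1}{2 \left(-1 + 5 \left(\left(- \frac{11}{2}\right) \left(- \frac{1}{9}\right)\right)^{2}\right)}\right)^{2} = \left(\frac{1}{2 \left(-1 + 5 \left(\frac{11}{18}\right)^{2}\right)}\right)^{2} = \left(\frac{1}{2 \left(-1 + 5 \cdot \frac{121}{324}\right)}\right)^{2} = \left(\frac{1}{2 \left(-1 + \frac{605}{324}\right)}\right)^{2} = \left(\frac{1}{2 \cdot \frac{281}{324}}\right)^{2} = \left(\frac{1}{2} \cdot \frac{324}{281}\right)^{2} = \left(\frac{162}{281}\right)^{2} = \frac{26244}{78961}$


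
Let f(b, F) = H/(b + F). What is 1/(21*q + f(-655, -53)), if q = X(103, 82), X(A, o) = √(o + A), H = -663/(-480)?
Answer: 25034880/1046927960015159 + 269479526400*√185/1046927960015159 ≈ 0.0035010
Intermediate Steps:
H = 221/160 (H = -663*(-1/480) = 221/160 ≈ 1.3813)
f(b, F) = 221/(160*(F + b)) (f(b, F) = 221/(160*(b + F)) = 221/(160*(F + b)))
X(A, o) = √(A + o)
q = √185 (q = √(103 + 82) = √185 ≈ 13.601)
1/(21*q + f(-655, -53)) = 1/(21*√185 + 221/(160*(-53 - 655))) = 1/(21*√185 + (221/160)/(-708)) = 1/(21*√185 + (221/160)*(-1/708)) = 1/(21*√185 - 221/113280) = 1/(-221/113280 + 21*√185)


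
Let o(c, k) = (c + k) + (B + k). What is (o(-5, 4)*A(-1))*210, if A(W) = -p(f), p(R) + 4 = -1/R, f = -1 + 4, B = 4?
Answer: 6370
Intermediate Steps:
f = 3
p(R) = -4 - 1/R
o(c, k) = 4 + c + 2*k (o(c, k) = (c + k) + (4 + k) = 4 + c + 2*k)
A(W) = 13/3 (A(W) = -(-4 - 1/3) = -(-4 - 1*⅓) = -(-4 - ⅓) = -1*(-13/3) = 13/3)
(o(-5, 4)*A(-1))*210 = ((4 - 5 + 2*4)*(13/3))*210 = ((4 - 5 + 8)*(13/3))*210 = (7*(13/3))*210 = (91/3)*210 = 6370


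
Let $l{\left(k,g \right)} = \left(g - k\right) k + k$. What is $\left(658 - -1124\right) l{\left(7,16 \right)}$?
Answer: $124740$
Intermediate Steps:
$l{\left(k,g \right)} = k + k \left(g - k\right)$ ($l{\left(k,g \right)} = k \left(g - k\right) + k = k + k \left(g - k\right)$)
$\left(658 - -1124\right) l{\left(7,16 \right)} = \left(658 - -1124\right) 7 \left(1 + 16 - 7\right) = \left(658 + 1124\right) 7 \left(1 + 16 - 7\right) = 1782 \cdot 7 \cdot 10 = 1782 \cdot 70 = 124740$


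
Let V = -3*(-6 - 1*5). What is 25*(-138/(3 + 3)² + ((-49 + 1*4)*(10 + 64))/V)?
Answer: -172825/66 ≈ -2618.6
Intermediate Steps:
V = 33 (V = -3*(-6 - 5) = -3*(-11) = 33)
25*(-138/(3 + 3)² + ((-49 + 1*4)*(10 + 64))/V) = 25*(-138/(3 + 3)² + ((-49 + 1*4)*(10 + 64))/33) = 25*(-138/(6²) + ((-49 + 4)*74)*(1/33)) = 25*(-138/36 - 45*74*(1/33)) = 25*(-138*1/36 - 3330*1/33) = 25*(-23/6 - 1110/11) = 25*(-6913/66) = -172825/66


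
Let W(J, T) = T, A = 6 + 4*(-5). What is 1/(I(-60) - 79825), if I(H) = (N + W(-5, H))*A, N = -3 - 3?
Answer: -1/78901 ≈ -1.2674e-5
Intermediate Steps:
A = -14 (A = 6 - 20 = -14)
N = -6
I(H) = 84 - 14*H (I(H) = (-6 + H)*(-14) = 84 - 14*H)
1/(I(-60) - 79825) = 1/((84 - 14*(-60)) - 79825) = 1/((84 + 840) - 79825) = 1/(924 - 79825) = 1/(-78901) = -1/78901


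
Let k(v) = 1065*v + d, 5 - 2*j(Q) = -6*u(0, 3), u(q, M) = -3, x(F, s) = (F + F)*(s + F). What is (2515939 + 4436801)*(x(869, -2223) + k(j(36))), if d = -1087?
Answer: -16417237281510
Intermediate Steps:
x(F, s) = 2*F*(F + s) (x(F, s) = (2*F)*(F + s) = 2*F*(F + s))
j(Q) = -13/2 (j(Q) = 5/2 - (-3)*(-3) = 5/2 - ½*18 = 5/2 - 9 = -13/2)
k(v) = -1087 + 1065*v (k(v) = 1065*v - 1087 = -1087 + 1065*v)
(2515939 + 4436801)*(x(869, -2223) + k(j(36))) = (2515939 + 4436801)*(2*869*(869 - 2223) + (-1087 + 1065*(-13/2))) = 6952740*(2*869*(-1354) + (-1087 - 13845/2)) = 6952740*(-2353252 - 16019/2) = 6952740*(-4722523/2) = -16417237281510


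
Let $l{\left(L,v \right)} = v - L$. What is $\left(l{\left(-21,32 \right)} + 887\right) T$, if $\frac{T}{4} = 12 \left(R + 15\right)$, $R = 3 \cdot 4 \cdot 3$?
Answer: $2301120$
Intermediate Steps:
$R = 36$ ($R = 12 \cdot 3 = 36$)
$T = 2448$ ($T = 4 \cdot 12 \left(36 + 15\right) = 4 \cdot 12 \cdot 51 = 4 \cdot 612 = 2448$)
$\left(l{\left(-21,32 \right)} + 887\right) T = \left(\left(32 - -21\right) + 887\right) 2448 = \left(\left(32 + 21\right) + 887\right) 2448 = \left(53 + 887\right) 2448 = 940 \cdot 2448 = 2301120$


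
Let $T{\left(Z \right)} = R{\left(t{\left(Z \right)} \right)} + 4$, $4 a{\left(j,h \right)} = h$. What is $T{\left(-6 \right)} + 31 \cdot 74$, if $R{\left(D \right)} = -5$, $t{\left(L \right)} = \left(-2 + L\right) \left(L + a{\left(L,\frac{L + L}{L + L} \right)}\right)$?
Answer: $2293$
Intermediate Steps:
$a{\left(j,h \right)} = \frac{h}{4}$
$t{\left(L \right)} = \left(-2 + L\right) \left(\frac{1}{4} + L\right)$ ($t{\left(L \right)} = \left(-2 + L\right) \left(L + \frac{\left(L + L\right) \frac{1}{L + L}}{4}\right) = \left(-2 + L\right) \left(L + \frac{2 L \frac{1}{2 L}}{4}\right) = \left(-2 + L\right) \left(L + \frac{1}{4} \cdot 1\right) = \left(-2 + L\right) \left(L + \frac{1}{4}\right) = \left(-2 + L\right) \left(\frac{1}{4} + L\right)$)
$T{\left(Z \right)} = -1$ ($T{\left(Z \right)} = -5 + 4 = -1$)
$T{\left(-6 \right)} + 31 \cdot 74 = -1 + 31 \cdot 74 = -1 + 2294 = 2293$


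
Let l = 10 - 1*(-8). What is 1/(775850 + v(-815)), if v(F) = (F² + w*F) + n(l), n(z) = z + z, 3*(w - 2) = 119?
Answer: 3/4218458 ≈ 7.1116e-7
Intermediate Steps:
l = 18 (l = 10 + 8 = 18)
w = 125/3 (w = 2 + (⅓)*119 = 2 + 119/3 = 125/3 ≈ 41.667)
n(z) = 2*z
v(F) = 36 + F² + 125*F/3 (v(F) = (F² + 125*F/3) + 2*18 = (F² + 125*F/3) + 36 = 36 + F² + 125*F/3)
1/(775850 + v(-815)) = 1/(775850 + (36 + (-815)² + (125/3)*(-815))) = 1/(775850 + (36 + 664225 - 101875/3)) = 1/(775850 + 1890908/3) = 1/(4218458/3) = 3/4218458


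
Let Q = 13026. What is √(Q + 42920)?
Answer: √55946 ≈ 236.53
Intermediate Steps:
√(Q + 42920) = √(13026 + 42920) = √55946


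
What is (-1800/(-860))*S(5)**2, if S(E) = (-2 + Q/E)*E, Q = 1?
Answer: 7290/43 ≈ 169.53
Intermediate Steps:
S(E) = E*(-2 + 1/E) (S(E) = (-2 + 1/E)*E = E*(-2 + 1/E))
(-1800/(-860))*S(5)**2 = (-1800/(-860))*(1 - 2*5)**2 = (-1800*(-1/860))*(1 - 10)**2 = (90/43)*(-9)**2 = (90/43)*81 = 7290/43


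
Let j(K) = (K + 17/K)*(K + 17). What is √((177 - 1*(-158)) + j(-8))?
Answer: √3902/4 ≈ 15.617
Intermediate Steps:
j(K) = (17 + K)*(K + 17/K) (j(K) = (K + 17/K)*(17 + K) = (17 + K)*(K + 17/K))
√((177 - 1*(-158)) + j(-8)) = √((177 - 1*(-158)) + (17 + (-8)² + 17*(-8) + 289/(-8))) = √((177 + 158) + (17 + 64 - 136 + 289*(-⅛))) = √(335 + (17 + 64 - 136 - 289/8)) = √(335 - 729/8) = √(1951/8) = √3902/4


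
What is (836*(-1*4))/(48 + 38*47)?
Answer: -1672/917 ≈ -1.8233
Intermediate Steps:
(836*(-1*4))/(48 + 38*47) = (836*(-4))/(48 + 1786) = -3344/1834 = -3344*1/1834 = -1672/917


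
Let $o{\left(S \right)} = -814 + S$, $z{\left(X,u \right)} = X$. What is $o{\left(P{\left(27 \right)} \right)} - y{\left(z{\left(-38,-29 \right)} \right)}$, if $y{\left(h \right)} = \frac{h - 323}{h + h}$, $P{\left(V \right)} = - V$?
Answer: $- \frac{3383}{4} \approx -845.75$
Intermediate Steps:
$y{\left(h \right)} = \frac{-323 + h}{2 h}$
$o{\left(P{\left(27 \right)} \right)} - y{\left(z{\left(-38,-29 \right)} \right)} = \left(-814 - 27\right) - \frac{-323 - 38}{2 \left(-38\right)} = \left(-814 - 27\right) - \frac{1}{2} \left(- \frac{1}{38}\right) \left(-361\right) = -841 - \frac{19}{4} = - \frac{3383}{4}$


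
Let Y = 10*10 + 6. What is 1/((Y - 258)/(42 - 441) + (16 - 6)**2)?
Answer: 21/2108 ≈ 0.0099621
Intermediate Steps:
Y = 106 (Y = 100 + 6 = 106)
1/((Y - 258)/(42 - 441) + (16 - 6)**2) = 1/((106 - 258)/(42 - 441) + (16 - 6)**2) = 1/(-152/(-399) + 10**2) = 1/(-152*(-1/399) + 100) = 1/(8/21 + 100) = 1/(2108/21) = 21/2108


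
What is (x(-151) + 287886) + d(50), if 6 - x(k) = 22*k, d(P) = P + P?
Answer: 291314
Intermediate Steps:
d(P) = 2*P
x(k) = 6 - 22*k
(x(-151) + 287886) + d(50) = ((6 - 22*(-151)) + 287886) + 2*50 = ((6 + 3322) + 287886) + 100 = (3328 + 287886) + 100 = 291214 + 100 = 291314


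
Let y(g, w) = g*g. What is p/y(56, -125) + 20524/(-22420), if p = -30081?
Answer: -184694821/17577280 ≈ -10.508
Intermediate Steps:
y(g, w) = g**2
p/y(56, -125) + 20524/(-22420) = -30081/(56**2) + 20524/(-22420) = -30081/3136 + 20524*(-1/22420) = -30081*1/3136 - 5131/5605 = -30081/3136 - 5131/5605 = -184694821/17577280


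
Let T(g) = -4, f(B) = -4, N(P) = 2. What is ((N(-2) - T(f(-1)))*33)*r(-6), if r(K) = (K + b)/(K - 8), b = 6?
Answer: 0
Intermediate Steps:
r(K) = (6 + K)/(-8 + K) (r(K) = (K + 6)/(K - 8) = (6 + K)/(-8 + K))
((N(-2) - T(f(-1)))*33)*r(-6) = ((2 - 1*(-4))*33)*((6 - 6)/(-8 - 6)) = ((2 + 4)*33)*(0/(-14)) = (6*33)*(-1/14*0) = 198*0 = 0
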